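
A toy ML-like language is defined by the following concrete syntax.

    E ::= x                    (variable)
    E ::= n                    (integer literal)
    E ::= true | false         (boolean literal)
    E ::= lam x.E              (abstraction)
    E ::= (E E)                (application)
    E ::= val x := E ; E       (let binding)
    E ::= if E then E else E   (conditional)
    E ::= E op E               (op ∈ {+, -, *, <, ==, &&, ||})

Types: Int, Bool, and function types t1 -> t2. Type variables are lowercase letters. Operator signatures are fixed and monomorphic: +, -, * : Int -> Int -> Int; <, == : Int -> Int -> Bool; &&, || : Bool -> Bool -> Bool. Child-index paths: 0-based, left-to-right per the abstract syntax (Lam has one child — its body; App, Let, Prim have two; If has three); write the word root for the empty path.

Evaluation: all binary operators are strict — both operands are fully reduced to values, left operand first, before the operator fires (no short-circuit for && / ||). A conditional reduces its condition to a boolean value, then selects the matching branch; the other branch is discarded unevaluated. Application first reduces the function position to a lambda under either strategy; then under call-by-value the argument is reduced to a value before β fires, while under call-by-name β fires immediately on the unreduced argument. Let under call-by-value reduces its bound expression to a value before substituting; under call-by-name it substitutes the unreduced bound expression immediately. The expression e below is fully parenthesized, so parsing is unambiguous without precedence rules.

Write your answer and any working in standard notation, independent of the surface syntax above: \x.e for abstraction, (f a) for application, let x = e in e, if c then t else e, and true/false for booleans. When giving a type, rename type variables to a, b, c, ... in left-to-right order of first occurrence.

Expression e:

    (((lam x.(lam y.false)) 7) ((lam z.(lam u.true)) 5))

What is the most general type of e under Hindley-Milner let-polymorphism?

Answer: Bool

Working:
\y._ : b -> Bool
\x._ : a -> b -> Bool
  unify a -> b -> Bool ~ Int -> c
  unify a ~ Int
  unify b -> Bool ~ c
_ _ : b -> Bool
\u._ : e -> Bool
\z._ : d -> e -> Bool
  unify d -> e -> Bool ~ Int -> f
  unify d ~ Int
  unify e -> Bool ~ f
_ _ : e -> Bool
  unify b -> Bool ~ (e -> Bool) -> g
  unify b ~ e -> Bool
  unify Bool ~ g
_ _ : Bool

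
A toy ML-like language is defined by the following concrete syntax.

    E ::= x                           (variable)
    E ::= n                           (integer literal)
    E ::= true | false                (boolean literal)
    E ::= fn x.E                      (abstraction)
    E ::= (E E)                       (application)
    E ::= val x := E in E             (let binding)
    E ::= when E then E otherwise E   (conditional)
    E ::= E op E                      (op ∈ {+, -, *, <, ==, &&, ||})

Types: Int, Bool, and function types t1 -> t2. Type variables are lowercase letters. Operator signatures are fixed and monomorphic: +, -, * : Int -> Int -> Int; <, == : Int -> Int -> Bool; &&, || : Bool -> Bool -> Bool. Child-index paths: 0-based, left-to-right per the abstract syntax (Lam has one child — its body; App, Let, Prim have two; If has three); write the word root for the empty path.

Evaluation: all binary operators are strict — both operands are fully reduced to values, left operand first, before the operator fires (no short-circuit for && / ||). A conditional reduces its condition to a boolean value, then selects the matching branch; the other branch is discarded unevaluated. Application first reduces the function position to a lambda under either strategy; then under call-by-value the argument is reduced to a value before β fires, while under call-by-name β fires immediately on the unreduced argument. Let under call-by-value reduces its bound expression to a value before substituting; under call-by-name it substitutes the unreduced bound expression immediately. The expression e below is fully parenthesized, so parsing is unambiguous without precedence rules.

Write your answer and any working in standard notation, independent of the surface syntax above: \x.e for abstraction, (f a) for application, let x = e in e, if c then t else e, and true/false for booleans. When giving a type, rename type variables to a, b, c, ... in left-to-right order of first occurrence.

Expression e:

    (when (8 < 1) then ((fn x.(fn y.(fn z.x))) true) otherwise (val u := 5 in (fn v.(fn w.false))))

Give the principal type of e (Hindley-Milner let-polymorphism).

Working:
  unify Int ~ Int
  unify Int ~ Int
  unify Bool ~ Bool
x : a
\z._ : c -> a
\y._ : b -> c -> a
\x._ : a -> b -> c -> a
  unify a -> b -> c -> a ~ Bool -> d
  unify a ~ Bool
  unify b -> c -> Bool ~ d
_ _ : b -> c -> Bool
let u : Int
\w._ : f -> Bool
\v._ : e -> f -> Bool
  unify b -> c -> Bool ~ e -> f -> Bool
  unify b ~ e
  unify c -> Bool ~ f -> Bool
  unify c ~ f
  unify Bool ~ Bool

Answer: a -> b -> Bool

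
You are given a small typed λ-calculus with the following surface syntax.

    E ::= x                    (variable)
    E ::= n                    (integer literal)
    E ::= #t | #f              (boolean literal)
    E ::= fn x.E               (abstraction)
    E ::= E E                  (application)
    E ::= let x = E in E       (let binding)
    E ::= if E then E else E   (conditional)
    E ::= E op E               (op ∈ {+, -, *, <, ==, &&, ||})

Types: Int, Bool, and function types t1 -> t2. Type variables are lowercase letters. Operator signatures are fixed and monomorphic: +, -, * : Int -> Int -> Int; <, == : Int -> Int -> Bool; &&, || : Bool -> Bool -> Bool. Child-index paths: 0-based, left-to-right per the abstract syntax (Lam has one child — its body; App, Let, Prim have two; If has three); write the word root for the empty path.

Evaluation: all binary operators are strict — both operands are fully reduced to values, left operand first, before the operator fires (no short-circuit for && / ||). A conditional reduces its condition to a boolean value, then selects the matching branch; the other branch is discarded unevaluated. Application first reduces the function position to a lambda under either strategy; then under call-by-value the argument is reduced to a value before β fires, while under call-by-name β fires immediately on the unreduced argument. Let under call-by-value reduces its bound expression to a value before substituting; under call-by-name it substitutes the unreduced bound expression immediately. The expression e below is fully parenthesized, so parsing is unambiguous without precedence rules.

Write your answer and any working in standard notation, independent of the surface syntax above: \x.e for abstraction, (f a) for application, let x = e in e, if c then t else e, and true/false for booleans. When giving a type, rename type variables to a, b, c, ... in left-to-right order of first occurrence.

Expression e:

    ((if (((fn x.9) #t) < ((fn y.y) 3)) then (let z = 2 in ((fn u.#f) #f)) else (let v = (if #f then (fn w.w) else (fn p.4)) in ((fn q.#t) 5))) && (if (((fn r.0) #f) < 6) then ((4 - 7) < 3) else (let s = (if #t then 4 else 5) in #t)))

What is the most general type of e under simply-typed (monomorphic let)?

Working:
\x._ : a -> Int
  unify a -> Int ~ Bool -> b
  unify a ~ Bool
  unify Int ~ b
_ _ : Int
  unify Int ~ Int
y : c
\y._ : c -> c
  unify c -> c ~ Int -> d
  unify c ~ Int
  unify Int ~ d
_ _ : Int
  unify Int ~ Int
  unify Bool ~ Bool
let z : Int
\u._ : e -> Bool
  unify e -> Bool ~ Bool -> f
  unify e ~ Bool
  unify Bool ~ f
_ _ : Bool
  unify Bool ~ Bool
w : g
\w._ : g -> g
\p._ : h -> Int
  unify g -> g ~ h -> Int
  unify g ~ h
  unify h ~ Int
let v : Int -> Int
\q._ : i -> Bool
  unify i -> Bool ~ Int -> j
  unify i ~ Int
  unify Bool ~ j
_ _ : Bool
  unify Bool ~ Bool
  unify Bool ~ Bool
\r._ : k -> Int
  unify k -> Int ~ Bool -> l
  unify k ~ Bool
  unify Int ~ l
_ _ : Int
  unify Int ~ Int
  unify Int ~ Int
  unify Bool ~ Bool
  unify Int ~ Int
  unify Int ~ Int
  unify Int ~ Int
  unify Int ~ Int
  unify Bool ~ Bool
  unify Int ~ Int
let s : Int
  unify Bool ~ Bool
  unify Bool ~ Bool

Answer: Bool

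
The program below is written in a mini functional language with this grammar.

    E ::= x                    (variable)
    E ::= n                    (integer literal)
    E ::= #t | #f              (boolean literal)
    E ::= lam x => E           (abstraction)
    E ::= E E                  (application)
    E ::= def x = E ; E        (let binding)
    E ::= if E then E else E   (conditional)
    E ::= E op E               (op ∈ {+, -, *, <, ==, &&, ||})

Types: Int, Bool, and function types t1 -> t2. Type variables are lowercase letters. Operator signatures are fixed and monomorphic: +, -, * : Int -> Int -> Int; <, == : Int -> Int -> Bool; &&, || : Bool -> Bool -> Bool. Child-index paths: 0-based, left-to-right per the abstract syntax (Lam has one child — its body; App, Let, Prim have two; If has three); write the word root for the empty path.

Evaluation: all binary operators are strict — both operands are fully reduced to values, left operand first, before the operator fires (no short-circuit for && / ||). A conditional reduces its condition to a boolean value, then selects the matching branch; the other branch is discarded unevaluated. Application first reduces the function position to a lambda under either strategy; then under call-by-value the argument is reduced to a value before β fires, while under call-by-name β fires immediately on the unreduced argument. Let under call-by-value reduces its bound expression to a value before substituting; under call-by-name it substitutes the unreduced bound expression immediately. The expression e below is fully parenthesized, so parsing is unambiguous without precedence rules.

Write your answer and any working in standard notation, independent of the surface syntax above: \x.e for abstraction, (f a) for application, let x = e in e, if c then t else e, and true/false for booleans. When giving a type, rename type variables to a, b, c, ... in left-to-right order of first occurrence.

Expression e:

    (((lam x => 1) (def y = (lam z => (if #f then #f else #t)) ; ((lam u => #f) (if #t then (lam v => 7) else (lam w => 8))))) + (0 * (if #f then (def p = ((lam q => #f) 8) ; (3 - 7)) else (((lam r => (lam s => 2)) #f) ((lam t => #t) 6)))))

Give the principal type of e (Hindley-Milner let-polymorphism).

Answer: Int

Trace:
\x._ : a -> Int
  unify Bool ~ Bool
  unify Bool ~ Bool
\z._ : b -> Bool
let y : forall. b -> Bool
\u._ : c -> Bool
  unify Bool ~ Bool
\v._ : d -> Int
\w._ : e -> Int
  unify d -> Int ~ e -> Int
  unify d ~ e
  unify Int ~ Int
  unify c -> Bool ~ (e -> Int) -> f
  unify c ~ e -> Int
  unify Bool ~ f
_ _ : Bool
  unify a -> Int ~ Bool -> g
  unify a ~ Bool
  unify Int ~ g
_ _ : Int
  unify Int ~ Int
  unify Int ~ Int
  unify Bool ~ Bool
\q._ : h -> Bool
  unify h -> Bool ~ Int -> i
  unify h ~ Int
  unify Bool ~ i
_ _ : Bool
let p : Bool
  unify Int ~ Int
  unify Int ~ Int
\s._ : k -> Int
\r._ : j -> k -> Int
  unify j -> k -> Int ~ Bool -> l
  unify j ~ Bool
  unify k -> Int ~ l
_ _ : k -> Int
\t._ : m -> Bool
  unify m -> Bool ~ Int -> n
  unify m ~ Int
  unify Bool ~ n
_ _ : Bool
  unify k -> Int ~ Bool -> o
  unify k ~ Bool
  unify Int ~ o
_ _ : Int
  unify Int ~ Int
  unify Int ~ Int
  unify Int ~ Int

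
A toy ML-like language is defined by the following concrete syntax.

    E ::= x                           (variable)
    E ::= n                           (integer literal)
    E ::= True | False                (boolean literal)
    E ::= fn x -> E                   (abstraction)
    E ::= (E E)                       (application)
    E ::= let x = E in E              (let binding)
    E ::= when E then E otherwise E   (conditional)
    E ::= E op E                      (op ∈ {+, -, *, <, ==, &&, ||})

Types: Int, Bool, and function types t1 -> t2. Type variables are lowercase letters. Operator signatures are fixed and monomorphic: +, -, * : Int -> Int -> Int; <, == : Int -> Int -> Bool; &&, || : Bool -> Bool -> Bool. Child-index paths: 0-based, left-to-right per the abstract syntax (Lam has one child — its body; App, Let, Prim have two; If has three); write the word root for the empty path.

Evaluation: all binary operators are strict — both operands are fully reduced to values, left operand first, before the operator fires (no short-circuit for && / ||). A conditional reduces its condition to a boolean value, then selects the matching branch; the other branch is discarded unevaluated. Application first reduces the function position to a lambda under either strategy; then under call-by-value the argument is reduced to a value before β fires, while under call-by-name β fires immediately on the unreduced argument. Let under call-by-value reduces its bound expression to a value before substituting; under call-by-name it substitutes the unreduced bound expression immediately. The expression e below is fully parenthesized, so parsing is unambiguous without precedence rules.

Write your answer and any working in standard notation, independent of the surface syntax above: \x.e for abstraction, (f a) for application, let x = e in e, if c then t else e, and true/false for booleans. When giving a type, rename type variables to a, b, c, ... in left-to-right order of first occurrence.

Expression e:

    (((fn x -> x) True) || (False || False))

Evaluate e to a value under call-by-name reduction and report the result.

Answer: true

Derivation:
step 0: (((\x.x) true) || (false || false))
step 1: [beta@0] (true || (false || false))
step 2: [delta@1] (true || false)
step 3: [delta@root] true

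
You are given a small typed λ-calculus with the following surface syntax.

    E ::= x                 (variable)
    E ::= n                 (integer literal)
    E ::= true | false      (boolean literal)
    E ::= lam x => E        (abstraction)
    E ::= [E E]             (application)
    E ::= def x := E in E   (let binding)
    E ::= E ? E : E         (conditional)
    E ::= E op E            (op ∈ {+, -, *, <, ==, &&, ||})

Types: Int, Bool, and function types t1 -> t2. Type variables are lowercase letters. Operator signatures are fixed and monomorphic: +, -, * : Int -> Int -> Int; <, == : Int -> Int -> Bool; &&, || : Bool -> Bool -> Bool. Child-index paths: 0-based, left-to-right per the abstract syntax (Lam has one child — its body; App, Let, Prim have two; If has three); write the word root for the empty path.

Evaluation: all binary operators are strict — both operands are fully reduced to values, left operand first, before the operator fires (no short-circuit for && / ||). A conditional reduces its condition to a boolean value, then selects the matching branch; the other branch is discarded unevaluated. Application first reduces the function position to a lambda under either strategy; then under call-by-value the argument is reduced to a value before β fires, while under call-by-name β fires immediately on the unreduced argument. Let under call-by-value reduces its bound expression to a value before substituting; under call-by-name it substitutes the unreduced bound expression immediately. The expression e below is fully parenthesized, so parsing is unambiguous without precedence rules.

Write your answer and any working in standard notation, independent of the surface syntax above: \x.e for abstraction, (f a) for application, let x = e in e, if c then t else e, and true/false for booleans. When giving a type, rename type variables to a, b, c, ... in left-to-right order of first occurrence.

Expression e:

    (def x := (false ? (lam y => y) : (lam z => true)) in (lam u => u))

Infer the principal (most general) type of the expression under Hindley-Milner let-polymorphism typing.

Answer: a -> a

Trace:
  unify Bool ~ Bool
y : a
\y._ : a -> a
\z._ : b -> Bool
  unify a -> a ~ b -> Bool
  unify a ~ b
  unify b ~ Bool
let x : Bool -> Bool
u : c
\u._ : c -> c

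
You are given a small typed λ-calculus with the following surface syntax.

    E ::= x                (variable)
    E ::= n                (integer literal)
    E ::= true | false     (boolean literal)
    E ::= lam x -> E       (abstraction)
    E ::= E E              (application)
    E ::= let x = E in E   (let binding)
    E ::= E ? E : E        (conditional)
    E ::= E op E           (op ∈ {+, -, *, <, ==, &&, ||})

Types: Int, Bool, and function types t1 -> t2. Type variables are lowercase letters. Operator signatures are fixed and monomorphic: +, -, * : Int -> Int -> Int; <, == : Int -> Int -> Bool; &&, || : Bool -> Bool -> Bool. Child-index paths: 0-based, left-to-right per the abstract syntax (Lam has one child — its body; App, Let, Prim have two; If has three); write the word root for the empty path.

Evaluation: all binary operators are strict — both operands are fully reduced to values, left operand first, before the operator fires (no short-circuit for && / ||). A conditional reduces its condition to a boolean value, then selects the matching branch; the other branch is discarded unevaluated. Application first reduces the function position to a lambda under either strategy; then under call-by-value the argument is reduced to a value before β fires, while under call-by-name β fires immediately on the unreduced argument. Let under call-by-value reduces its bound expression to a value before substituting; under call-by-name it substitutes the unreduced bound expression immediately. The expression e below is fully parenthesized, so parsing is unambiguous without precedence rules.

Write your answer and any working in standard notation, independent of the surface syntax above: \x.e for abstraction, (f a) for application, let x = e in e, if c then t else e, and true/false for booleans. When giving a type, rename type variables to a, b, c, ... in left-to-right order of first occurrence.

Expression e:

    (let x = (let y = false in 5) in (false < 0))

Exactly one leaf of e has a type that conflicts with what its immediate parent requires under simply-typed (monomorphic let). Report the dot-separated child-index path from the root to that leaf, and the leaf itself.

Trace:
let y : Bool
let x : Int
  unify Bool ~ Int
  FAIL: mismatch Bool ~ Int

Answer: 1.0 : false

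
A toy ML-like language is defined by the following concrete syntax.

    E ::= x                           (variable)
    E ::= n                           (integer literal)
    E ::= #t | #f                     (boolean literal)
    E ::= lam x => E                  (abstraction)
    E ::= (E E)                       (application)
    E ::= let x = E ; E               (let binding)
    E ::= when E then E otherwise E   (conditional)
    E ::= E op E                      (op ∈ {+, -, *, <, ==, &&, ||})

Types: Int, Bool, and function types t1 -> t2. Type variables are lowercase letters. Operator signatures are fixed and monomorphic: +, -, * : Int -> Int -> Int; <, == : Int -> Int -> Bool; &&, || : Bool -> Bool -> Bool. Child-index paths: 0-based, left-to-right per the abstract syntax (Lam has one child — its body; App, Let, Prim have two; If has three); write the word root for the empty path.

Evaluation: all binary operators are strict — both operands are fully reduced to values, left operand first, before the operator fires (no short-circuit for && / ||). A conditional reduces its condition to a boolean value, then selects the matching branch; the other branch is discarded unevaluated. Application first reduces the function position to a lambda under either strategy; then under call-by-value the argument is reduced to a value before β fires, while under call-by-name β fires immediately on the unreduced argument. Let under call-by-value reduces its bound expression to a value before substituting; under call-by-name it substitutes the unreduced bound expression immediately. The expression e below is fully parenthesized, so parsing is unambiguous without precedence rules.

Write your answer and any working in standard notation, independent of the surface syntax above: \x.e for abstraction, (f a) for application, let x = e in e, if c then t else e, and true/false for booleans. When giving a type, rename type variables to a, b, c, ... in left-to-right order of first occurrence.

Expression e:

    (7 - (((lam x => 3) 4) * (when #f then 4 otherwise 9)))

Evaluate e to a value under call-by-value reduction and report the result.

Answer: -20

Working:
step 0: (7 - (((\x.3) 4) * (if false then 4 else 9)))
step 1: [beta@1.0] (7 - (3 * (if false then 4 else 9)))
step 2: [if@1.1] (7 - (3 * 9))
step 3: [delta@1] (7 - 27)
step 4: [delta@root] -20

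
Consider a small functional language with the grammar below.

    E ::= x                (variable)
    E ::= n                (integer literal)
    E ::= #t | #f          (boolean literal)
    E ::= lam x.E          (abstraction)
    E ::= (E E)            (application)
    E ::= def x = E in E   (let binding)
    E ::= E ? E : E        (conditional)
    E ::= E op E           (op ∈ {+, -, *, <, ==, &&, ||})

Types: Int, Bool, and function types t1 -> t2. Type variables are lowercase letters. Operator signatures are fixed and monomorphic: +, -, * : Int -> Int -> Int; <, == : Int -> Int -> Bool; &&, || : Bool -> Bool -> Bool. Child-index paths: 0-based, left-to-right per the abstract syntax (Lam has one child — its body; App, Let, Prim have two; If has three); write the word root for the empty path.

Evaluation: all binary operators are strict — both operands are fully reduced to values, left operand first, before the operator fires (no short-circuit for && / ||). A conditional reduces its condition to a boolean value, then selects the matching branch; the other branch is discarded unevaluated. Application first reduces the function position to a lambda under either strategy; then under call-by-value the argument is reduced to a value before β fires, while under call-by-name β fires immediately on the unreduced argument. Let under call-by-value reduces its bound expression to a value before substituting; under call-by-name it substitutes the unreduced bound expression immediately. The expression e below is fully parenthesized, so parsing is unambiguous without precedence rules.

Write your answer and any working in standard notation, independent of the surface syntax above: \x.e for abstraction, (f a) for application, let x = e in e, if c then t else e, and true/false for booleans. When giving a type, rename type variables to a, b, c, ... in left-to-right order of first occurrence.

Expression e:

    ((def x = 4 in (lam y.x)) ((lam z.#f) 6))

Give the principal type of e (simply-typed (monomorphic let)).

Answer: Int

Derivation:
let x : Int
x : Int
\y._ : a -> Int
\z._ : b -> Bool
  unify b -> Bool ~ Int -> c
  unify b ~ Int
  unify Bool ~ c
_ _ : Bool
  unify a -> Int ~ Bool -> d
  unify a ~ Bool
  unify Int ~ d
_ _ : Int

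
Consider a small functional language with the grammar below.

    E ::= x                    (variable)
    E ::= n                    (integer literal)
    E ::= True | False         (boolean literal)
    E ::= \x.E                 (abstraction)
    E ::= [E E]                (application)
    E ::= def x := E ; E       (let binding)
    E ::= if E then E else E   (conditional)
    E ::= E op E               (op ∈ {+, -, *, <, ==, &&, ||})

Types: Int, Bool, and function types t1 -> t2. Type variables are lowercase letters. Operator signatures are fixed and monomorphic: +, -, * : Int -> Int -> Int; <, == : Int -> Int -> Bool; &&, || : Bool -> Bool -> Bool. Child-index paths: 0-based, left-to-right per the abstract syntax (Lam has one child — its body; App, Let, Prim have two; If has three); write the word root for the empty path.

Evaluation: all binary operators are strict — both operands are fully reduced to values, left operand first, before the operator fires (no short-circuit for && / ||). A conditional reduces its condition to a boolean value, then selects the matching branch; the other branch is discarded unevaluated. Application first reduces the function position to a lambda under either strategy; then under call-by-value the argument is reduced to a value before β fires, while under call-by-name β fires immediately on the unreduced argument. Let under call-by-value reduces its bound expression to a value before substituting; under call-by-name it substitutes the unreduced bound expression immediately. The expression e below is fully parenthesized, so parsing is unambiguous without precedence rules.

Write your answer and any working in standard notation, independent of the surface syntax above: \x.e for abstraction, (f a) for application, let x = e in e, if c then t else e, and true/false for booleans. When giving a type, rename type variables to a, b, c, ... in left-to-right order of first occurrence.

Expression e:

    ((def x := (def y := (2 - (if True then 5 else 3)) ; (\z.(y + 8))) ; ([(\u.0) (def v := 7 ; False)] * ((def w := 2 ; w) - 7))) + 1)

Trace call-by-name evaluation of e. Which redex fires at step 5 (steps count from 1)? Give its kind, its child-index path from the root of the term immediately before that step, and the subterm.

Trace:
step 0: ((let x = (let y = (2 - (if true then 5 else 3)) in (\z.(y + 8))) in (((\u.0) (let v = 7 in false)) * ((let w = 2 in w) - 7))) + 1)
step 1: [let@0] ((((\u.0) (let v = 7 in false)) * ((let w = 2 in w) - 7)) + 1)
step 2: [beta@0.0] ((0 * ((let w = 2 in w) - 7)) + 1)
step 3: [let@0.1.0] ((0 * (2 - 7)) + 1)
step 4: [delta@0.1] ((0 * -5) + 1)
step 5: [delta@0] (0 + 1)

Answer: delta at 0 : (0 * -5)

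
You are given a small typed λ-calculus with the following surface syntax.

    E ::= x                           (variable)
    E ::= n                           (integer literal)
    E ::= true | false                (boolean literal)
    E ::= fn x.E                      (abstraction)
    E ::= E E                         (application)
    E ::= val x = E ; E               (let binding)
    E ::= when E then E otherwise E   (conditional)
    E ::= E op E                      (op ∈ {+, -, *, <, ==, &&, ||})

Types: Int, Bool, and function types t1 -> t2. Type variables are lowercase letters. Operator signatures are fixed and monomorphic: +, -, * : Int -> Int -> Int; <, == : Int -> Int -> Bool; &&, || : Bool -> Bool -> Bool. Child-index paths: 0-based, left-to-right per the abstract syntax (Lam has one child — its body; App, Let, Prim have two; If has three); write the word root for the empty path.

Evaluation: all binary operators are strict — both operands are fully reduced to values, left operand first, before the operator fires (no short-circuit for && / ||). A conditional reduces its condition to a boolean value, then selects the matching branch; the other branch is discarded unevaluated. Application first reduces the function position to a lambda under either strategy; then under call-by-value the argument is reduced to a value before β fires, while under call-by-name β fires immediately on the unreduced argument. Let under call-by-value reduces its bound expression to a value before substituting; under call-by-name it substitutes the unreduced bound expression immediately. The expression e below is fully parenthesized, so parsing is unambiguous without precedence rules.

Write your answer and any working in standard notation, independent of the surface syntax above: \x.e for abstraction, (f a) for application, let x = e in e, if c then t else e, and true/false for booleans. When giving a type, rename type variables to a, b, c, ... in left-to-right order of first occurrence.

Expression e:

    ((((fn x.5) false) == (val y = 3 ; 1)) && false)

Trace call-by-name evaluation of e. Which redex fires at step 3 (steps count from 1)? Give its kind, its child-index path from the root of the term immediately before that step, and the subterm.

Answer: delta at 0 : (5 == 1)

Working:
step 0: ((((\x.5) false) == (let y = 3 in 1)) && false)
step 1: [beta@0.0] ((5 == (let y = 3 in 1)) && false)
step 2: [let@0.1] ((5 == 1) && false)
step 3: [delta@0] (false && false)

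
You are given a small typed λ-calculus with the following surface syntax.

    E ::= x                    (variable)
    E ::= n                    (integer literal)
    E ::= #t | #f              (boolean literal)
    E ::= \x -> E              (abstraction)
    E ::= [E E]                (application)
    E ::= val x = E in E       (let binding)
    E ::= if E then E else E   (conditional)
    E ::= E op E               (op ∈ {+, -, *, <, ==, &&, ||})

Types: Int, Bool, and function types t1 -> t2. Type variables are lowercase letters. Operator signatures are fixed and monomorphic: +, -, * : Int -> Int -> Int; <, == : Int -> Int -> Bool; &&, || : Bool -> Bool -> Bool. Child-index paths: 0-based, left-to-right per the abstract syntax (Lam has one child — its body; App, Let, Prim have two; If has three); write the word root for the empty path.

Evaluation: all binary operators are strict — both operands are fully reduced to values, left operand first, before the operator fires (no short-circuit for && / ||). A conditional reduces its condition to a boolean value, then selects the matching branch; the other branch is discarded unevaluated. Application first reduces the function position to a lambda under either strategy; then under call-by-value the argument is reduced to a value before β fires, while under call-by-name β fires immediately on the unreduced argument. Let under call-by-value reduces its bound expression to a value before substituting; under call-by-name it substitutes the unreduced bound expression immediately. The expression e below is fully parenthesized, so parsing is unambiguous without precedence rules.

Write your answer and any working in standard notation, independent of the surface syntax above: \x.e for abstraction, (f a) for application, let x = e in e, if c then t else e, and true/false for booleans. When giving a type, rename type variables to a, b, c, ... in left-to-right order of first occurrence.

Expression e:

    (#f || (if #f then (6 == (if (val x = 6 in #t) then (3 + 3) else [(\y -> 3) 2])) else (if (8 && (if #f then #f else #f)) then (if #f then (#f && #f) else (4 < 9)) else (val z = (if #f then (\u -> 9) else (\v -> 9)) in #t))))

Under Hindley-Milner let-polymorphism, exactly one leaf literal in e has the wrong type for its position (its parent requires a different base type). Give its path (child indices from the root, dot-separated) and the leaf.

Answer: 1.2.0.0 : 8

Derivation:
  unify Bool ~ Bool
  unify Bool ~ Bool
  unify Int ~ Int
let x : Int
  unify Bool ~ Bool
  unify Int ~ Int
  unify Int ~ Int
\y._ : a -> Int
  unify a -> Int ~ Int -> b
  unify a ~ Int
  unify Int ~ b
_ _ : Int
  unify Int ~ Int
  unify Int ~ Int
  unify Int ~ Bool
  FAIL: mismatch Int ~ Bool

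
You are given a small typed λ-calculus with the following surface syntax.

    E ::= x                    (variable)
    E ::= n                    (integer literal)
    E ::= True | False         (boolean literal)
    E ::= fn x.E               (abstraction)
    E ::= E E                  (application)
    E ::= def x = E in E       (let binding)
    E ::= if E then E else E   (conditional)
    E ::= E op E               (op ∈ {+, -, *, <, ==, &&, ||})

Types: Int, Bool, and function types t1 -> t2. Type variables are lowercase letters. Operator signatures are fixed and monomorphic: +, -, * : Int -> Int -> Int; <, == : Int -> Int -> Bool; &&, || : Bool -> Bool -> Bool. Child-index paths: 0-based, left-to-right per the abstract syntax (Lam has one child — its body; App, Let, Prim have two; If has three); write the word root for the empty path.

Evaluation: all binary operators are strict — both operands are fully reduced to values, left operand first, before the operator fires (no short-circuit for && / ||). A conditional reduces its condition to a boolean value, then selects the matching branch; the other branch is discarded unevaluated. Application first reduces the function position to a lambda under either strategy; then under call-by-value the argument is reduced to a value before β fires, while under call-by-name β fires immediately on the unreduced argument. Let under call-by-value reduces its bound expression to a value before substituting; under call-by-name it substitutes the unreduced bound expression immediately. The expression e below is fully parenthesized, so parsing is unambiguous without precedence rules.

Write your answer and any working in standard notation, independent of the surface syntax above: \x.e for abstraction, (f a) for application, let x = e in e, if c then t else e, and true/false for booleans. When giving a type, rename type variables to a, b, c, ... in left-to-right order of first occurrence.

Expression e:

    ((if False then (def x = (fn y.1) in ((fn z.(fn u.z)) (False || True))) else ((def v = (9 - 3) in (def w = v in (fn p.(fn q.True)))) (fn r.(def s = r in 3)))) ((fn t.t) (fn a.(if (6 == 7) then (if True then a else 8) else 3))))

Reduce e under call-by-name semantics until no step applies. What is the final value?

Answer: true

Derivation:
step 0: ((if false then (let x = (\y.1) in ((\z.(\u.z)) (false || true))) else ((let v = (9 - 3) in (let w = v in (\p.(\q.true)))) (\r.(let s = r in 3)))) ((\t.t) (\a.(if (6 == 7) then (if true then a else 8) else 3))))
step 1: [if@0] (((let v = (9 - 3) in (let w = v in (\p.(\q.true)))) (\r.(let s = r in 3))) ((\t.t) (\a.(if (6 == 7) then (if true then a else 8) else 3))))
step 2: [let@0.0] (((let w = (9 - 3) in (\p.(\q.true))) (\r.(let s = r in 3))) ((\t.t) (\a.(if (6 == 7) then (if true then a else 8) else 3))))
step 3: [let@0.0] (((\p.(\q.true)) (\r.(let s = r in 3))) ((\t.t) (\a.(if (6 == 7) then (if true then a else 8) else 3))))
step 4: [beta@0] ((\q.true) ((\t.t) (\a.(if (6 == 7) then (if true then a else 8) else 3))))
step 5: [beta@root] true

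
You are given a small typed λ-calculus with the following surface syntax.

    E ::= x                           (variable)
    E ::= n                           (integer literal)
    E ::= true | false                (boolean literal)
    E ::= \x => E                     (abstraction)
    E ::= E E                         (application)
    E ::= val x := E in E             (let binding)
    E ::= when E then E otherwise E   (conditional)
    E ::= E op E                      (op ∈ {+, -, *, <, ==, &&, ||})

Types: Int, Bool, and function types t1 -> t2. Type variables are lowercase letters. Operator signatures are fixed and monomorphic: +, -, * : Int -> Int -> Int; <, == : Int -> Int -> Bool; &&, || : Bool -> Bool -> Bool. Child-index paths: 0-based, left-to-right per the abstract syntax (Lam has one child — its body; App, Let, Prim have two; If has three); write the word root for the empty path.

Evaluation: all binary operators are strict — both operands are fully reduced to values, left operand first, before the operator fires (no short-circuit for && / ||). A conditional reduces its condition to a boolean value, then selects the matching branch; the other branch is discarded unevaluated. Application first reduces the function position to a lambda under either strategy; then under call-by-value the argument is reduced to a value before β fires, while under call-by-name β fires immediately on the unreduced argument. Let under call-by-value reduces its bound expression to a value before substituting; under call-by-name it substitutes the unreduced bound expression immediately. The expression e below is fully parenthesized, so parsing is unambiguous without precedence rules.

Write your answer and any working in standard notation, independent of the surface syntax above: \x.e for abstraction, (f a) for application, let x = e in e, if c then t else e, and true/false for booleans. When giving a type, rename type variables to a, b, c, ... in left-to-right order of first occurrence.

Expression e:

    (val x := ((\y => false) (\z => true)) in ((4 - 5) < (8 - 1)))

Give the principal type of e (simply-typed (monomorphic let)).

Working:
\y._ : a -> Bool
\z._ : b -> Bool
  unify a -> Bool ~ (b -> Bool) -> c
  unify a ~ b -> Bool
  unify Bool ~ c
_ _ : Bool
let x : Bool
  unify Int ~ Int
  unify Int ~ Int
  unify Int ~ Int
  unify Int ~ Int
  unify Int ~ Int
  unify Int ~ Int

Answer: Bool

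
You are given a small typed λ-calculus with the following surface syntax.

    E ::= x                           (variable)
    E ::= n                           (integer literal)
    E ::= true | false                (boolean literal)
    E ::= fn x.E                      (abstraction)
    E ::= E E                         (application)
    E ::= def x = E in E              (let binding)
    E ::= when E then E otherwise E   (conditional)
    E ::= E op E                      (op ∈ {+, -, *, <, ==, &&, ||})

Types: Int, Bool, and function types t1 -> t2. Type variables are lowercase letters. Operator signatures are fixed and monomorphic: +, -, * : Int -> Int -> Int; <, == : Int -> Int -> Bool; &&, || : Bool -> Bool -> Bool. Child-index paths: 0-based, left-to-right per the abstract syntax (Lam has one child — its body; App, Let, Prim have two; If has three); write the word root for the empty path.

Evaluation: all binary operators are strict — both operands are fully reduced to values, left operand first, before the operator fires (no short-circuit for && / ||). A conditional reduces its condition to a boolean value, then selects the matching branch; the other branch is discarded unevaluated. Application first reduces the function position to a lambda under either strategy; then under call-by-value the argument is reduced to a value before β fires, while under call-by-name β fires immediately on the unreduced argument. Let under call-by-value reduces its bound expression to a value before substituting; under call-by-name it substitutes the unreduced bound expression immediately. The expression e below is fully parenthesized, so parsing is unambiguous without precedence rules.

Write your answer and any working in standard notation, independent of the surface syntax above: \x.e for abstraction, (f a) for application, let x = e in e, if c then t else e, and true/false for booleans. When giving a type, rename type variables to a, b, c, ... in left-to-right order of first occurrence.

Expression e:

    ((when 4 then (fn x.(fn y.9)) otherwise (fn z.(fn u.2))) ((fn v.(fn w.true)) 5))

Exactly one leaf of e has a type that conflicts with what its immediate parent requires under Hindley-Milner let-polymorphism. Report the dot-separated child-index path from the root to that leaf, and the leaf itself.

Derivation:
  unify Int ~ Bool
  FAIL: mismatch Int ~ Bool

Answer: 0.0 : 4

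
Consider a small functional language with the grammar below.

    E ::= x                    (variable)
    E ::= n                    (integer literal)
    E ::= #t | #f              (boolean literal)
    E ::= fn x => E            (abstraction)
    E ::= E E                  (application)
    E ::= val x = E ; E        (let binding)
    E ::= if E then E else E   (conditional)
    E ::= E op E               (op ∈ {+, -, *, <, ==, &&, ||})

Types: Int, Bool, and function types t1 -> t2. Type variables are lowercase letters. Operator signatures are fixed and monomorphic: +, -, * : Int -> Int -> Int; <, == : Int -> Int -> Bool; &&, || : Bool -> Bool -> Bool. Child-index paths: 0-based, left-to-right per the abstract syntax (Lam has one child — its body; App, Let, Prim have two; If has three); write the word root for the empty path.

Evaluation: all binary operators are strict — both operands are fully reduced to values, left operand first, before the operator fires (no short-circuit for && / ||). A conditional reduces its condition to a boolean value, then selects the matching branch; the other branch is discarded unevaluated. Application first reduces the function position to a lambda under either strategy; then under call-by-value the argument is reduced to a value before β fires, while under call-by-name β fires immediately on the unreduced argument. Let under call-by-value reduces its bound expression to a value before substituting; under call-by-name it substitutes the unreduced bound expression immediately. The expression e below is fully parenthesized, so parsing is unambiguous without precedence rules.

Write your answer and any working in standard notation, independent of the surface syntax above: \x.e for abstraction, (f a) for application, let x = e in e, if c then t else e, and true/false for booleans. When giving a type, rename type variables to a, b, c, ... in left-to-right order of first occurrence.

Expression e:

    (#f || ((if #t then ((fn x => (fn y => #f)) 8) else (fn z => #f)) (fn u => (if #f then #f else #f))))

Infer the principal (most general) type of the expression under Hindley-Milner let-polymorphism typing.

Answer: Bool

Derivation:
  unify Bool ~ Bool
  unify Bool ~ Bool
\y._ : b -> Bool
\x._ : a -> b -> Bool
  unify a -> b -> Bool ~ Int -> c
  unify a ~ Int
  unify b -> Bool ~ c
_ _ : b -> Bool
\z._ : d -> Bool
  unify b -> Bool ~ d -> Bool
  unify b ~ d
  unify Bool ~ Bool
  unify Bool ~ Bool
  unify Bool ~ Bool
\u._ : e -> Bool
  unify d -> Bool ~ (e -> Bool) -> f
  unify d ~ e -> Bool
  unify Bool ~ f
_ _ : Bool
  unify Bool ~ Bool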